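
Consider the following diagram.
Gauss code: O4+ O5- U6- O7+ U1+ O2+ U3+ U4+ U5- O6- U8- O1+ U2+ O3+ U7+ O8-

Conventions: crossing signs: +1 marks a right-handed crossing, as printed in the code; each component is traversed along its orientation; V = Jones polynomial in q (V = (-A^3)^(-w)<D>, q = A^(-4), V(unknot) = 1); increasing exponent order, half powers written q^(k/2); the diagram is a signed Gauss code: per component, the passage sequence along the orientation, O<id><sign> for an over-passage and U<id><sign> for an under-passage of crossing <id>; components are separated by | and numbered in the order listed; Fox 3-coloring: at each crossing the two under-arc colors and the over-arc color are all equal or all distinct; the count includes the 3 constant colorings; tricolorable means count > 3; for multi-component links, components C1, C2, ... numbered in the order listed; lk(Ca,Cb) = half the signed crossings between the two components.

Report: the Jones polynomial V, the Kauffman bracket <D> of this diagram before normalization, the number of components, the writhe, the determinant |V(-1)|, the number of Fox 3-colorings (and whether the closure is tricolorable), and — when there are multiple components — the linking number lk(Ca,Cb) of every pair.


Jones polynomial: V(q) = q^-1 - 1 + 2q - 2q^2 + 2q^3 - 2q^4 + q^5
<D> = A^-14 - 2A^-10 + 2A^-6 - 2A^-2 + 2A^2 - A^6 + A^10; writhe +2
components 1, writhe +2 (8 crossings)
3-colorings: 3 of 3^8, det 11 — not tricolorable
note: det 11 = |V(-1)|; not divisible by 3, so not tricolorable


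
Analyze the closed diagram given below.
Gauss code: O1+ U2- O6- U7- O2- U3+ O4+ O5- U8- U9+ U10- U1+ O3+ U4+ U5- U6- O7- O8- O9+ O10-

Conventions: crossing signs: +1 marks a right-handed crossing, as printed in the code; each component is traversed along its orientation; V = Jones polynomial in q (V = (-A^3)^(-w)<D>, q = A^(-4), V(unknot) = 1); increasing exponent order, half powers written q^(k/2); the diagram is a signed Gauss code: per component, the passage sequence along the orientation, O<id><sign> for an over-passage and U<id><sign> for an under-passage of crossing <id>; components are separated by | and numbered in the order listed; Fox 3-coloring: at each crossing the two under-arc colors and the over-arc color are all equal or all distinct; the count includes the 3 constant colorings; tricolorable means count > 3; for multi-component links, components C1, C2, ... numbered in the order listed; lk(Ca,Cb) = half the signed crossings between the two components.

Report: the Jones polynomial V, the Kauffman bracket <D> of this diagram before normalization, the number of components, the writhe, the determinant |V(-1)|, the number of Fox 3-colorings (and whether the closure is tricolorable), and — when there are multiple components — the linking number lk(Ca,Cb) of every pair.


V(q) = -q^-4 + q^-3 + q^-1
bracket: A^-2 + A^6 - A^10, w = -2
1 component, writhe -2, over 10 crossings
det 3, colorings 9 of 3^10 — tricolorable
observation: w = -2 shifts under R1 moves; the (-A^3)^(2) factor cancels that in V


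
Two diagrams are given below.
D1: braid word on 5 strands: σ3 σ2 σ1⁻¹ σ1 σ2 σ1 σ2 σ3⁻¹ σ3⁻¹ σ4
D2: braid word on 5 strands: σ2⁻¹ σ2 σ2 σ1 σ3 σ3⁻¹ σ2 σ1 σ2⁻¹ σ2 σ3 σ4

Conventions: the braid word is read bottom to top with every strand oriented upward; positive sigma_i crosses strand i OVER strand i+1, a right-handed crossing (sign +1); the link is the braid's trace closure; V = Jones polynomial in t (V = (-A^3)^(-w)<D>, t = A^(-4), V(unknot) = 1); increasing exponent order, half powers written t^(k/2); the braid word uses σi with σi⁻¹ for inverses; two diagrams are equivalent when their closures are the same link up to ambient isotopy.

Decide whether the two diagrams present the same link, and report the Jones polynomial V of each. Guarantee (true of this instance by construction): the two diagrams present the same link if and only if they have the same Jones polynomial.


same link: yes
V(D1) = t + t^3 - t^4  [10 crossings, <D> = -A^-4 + 1 + A^8, w = +4]
V(D2) = t + t^3 - t^4  (w +6, c 12, <D> = -A^2 + A^6 + A^14)
note: one V(t) for all 2 diagrams — one class (guaranteed)


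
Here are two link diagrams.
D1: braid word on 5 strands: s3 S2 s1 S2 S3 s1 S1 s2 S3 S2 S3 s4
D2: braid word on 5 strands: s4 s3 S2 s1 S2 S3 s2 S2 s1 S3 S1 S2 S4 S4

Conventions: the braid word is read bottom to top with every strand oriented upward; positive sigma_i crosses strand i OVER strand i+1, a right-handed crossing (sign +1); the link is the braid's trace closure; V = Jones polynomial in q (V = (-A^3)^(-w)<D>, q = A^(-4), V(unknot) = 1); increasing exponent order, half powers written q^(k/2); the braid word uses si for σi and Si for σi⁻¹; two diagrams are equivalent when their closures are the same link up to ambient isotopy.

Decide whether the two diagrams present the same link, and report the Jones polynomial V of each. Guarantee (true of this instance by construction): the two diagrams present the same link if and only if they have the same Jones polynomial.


equivalent: yes
D1 (bracket A^-2 - A^2 + 2A^6 - A^10 + A^14 - A^18; 12 crossings at w = -2): V = -q^-6 + q^-5 - q^-4 + 2q^-3 - q^-2 + q^-1
D2 (bracket A^-8 - A^-4 + 2 - A^4 + A^8 - A^12; 14 crossings at w = -4): V = -q^-6 + q^-5 - q^-4 + 2q^-3 - q^-2 + q^-1
key observation: from 12 to 14 crossings by R-moves: one link, two diagrams


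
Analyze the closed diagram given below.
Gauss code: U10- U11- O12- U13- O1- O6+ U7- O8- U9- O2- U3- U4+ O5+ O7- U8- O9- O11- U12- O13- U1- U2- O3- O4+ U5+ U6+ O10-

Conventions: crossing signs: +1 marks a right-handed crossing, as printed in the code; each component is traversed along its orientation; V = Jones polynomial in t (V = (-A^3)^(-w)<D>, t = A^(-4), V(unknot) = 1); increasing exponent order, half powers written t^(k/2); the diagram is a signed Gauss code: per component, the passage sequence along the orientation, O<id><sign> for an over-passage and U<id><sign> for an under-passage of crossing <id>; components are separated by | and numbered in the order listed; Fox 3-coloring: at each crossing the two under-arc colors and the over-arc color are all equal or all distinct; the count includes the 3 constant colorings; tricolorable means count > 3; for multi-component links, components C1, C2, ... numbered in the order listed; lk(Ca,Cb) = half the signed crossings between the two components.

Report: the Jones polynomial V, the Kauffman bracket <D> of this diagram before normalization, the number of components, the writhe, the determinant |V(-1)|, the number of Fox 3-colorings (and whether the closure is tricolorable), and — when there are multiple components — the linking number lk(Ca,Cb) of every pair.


Jones polynomial: V(t) = t^-8 - 2t^-7 + t^-6 - 2t^-5 + 2t^-4 + t^-2
<D> = -A^-13 - 2A^-5 + 2A^-1 - A^3 + 2A^7 - A^11; writhe -7
components 1, writhe -7 (13 crossings)
3-colorings: 27 of 3^13, det 9 — tricolorable
note: w = -7 (over 13 crossings) is diagram-only; (-A^3)^(7) removes it from V


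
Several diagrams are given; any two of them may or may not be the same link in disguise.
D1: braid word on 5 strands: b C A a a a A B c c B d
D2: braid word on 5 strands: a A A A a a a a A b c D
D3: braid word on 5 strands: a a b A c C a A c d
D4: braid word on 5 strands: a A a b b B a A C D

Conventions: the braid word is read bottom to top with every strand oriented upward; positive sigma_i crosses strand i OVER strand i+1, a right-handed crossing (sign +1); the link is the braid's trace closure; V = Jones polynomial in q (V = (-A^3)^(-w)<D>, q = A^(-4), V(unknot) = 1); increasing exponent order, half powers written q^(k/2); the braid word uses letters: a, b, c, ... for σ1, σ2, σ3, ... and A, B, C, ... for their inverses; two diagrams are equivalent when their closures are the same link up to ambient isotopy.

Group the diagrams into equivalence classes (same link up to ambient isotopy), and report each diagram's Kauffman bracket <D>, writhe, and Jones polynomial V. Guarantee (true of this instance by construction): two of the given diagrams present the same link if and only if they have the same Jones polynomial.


grouping into links: {D1, D2, D3, D4}
V(D1) = 1  (w +2, c 12, <D> = A^6)
D2 (bracket A^6; 12 crossings at w = +2): V = 1
V(D3) = 1  (w +4, c 10, <D> = A^12)
V(D4) = 1  (w 0, c 10, <D> = 1)
why: one V(q) for all 4 diagrams — one class (guaranteed)


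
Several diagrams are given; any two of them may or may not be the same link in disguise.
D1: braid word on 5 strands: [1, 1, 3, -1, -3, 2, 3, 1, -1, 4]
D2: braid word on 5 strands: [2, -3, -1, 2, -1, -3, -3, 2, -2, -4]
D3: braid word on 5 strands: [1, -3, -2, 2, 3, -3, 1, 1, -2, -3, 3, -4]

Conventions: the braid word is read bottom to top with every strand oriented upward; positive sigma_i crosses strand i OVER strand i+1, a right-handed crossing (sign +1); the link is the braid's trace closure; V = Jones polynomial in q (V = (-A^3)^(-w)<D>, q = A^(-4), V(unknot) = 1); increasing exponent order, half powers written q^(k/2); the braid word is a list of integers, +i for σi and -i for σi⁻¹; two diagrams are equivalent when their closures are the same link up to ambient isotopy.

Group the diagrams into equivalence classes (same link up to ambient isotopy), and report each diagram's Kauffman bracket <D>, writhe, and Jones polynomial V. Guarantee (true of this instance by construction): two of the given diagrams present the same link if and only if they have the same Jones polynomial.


grouping into links: {D1} | {D2} | {D3}
V(D1) = 1  (w +4, c 10, <D> = A^12)
V(D2) = -q^-6 + 2q^-5 - 3q^-4 + 4q^-3 - 3q^-2 + 3q^-1 - 2 + q  (w -4, c 10, <D> = A^-16 - 2A^-12 + 3A^-8 - 3A^-4 + 4 - 3A^4 + 2A^8 - A^12)
V(D3) = q + q^3 - q^4  [12 crossings, <D> = -A^-16 + A^-12 + A^-4, w = 0]
why: 3 values of V(q) split the 3 diagrams


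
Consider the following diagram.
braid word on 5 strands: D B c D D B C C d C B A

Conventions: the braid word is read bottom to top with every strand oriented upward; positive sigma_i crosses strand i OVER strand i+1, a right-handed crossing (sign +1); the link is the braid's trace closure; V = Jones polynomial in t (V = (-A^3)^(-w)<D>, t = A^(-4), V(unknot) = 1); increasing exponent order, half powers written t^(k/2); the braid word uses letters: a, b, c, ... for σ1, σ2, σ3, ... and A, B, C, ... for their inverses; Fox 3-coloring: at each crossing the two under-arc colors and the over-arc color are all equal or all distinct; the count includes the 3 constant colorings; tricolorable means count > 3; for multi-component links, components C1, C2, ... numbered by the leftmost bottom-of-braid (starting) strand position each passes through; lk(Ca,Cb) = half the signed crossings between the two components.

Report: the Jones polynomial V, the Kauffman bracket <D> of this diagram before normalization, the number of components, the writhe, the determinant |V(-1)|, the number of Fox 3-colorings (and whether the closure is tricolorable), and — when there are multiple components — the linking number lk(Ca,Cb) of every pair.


Jones polynomial: V(t) = -t^-11 + 4t^-10 - 7t^-9 + 9t^-8 - 12t^-7 + 12t^-6 - 10t^-5 + 8t^-4 - 4t^-3 + 2t^-2
<D> = 2A^-16 - 4A^-12 + 8A^-8 - 10A^-4 + 12 - 12A^4 + 9A^8 - 7A^12 + 4A^16 - A^20; writhe -8
components 1, writhe -8 (12 crossings)
3-colorings: 9 of 3^12, det 69 — tricolorable
note: w = -8 shifts under R1 moves; the (-A^3)^(8) factor cancels that in V


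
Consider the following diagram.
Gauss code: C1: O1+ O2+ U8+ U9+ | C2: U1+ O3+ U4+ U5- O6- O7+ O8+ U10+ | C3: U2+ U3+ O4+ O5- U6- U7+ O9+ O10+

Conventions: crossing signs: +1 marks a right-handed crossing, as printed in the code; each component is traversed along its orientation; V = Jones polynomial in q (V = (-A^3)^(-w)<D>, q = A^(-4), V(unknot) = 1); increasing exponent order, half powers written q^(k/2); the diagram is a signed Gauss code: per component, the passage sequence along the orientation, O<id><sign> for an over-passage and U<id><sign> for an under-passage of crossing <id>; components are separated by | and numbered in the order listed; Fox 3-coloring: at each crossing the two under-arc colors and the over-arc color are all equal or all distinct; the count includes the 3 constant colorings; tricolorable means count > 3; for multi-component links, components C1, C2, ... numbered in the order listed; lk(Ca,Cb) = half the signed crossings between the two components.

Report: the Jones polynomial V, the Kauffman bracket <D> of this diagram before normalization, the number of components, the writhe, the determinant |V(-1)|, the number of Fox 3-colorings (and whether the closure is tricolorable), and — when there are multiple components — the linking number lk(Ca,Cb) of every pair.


V(q) = q^2 + q^4 + 2q^6
bracket: 2A^-6 + A^2 + A^10, w = +6
3 components, writhe +6, over 10 crossings
lk(C1,C2) = +1
linking number lk(C1,C3) = +1
lk(C2,C3): +1
det 4, colorings 3 of 3^10 — not tricolorable
observation: the span of V is 4, within the link bound 10 + 3 - 1


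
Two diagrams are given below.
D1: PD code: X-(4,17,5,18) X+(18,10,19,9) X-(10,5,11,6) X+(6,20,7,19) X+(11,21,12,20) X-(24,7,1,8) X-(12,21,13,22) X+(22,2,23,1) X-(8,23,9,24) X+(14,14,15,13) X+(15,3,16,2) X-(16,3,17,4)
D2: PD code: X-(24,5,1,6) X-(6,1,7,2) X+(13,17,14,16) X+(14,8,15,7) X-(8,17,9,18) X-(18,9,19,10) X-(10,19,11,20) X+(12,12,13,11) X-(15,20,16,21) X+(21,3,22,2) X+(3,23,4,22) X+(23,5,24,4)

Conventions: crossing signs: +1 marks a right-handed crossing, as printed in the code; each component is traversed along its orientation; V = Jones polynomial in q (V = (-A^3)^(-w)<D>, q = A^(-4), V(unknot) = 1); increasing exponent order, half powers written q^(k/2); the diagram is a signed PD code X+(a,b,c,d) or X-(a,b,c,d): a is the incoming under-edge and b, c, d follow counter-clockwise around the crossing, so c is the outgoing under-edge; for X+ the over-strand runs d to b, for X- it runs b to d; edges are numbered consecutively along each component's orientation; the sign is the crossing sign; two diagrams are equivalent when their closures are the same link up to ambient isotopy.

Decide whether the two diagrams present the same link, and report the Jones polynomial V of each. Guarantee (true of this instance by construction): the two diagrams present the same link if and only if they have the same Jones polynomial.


same link: no
V(D1) = q^-4 - 2q^-3 + 3q^-2 - 4q^-1 + 4 - 3q + 3q^2 - q^3  [12 crossings, <D> = -A^-12 + 3A^-8 - 3A^-4 + 4 - 4A^4 + 3A^8 - 2A^12 + A^16, w = 0]
V(D2) = -q^-4 + q^-3 + q^-1  (w 0, c 12, <D> = A^4 + A^12 - A^16)
note: 2 classes among 2 diagrams; unequal V(q) rules out equality


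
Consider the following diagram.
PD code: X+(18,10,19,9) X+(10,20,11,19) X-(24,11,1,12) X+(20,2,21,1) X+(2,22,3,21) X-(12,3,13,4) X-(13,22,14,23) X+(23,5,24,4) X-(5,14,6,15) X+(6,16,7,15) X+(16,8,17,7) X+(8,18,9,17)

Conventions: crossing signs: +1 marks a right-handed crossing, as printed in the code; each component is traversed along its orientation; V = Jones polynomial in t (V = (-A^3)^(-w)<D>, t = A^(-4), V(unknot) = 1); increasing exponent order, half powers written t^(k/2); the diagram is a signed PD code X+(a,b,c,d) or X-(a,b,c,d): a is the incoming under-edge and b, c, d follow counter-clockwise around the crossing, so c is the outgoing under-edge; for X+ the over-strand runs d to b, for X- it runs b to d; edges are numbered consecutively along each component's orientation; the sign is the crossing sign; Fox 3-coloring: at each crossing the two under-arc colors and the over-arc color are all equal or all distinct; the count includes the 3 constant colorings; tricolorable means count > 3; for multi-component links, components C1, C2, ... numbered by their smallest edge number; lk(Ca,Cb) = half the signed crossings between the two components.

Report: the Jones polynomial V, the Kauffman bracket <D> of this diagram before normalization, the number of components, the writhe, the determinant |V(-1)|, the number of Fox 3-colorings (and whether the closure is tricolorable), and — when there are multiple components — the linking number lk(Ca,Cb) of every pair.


V(t) = 1 - t + 3t^2 - 3t^3 + 3t^4 - 4t^5 + 3t^6 - 2t^7 + t^8
bracket: A^-20 - 2A^-16 + 3A^-12 - 4A^-8 + 3A^-4 - 3 + 3A^4 - A^8 + A^12, w = +4
1 component, writhe +4, over 12 crossings
det 21, colorings 9 of 3^12 — tricolorable
observation: |V(-1)| = 21: so tricolorable, since 3 divides 21


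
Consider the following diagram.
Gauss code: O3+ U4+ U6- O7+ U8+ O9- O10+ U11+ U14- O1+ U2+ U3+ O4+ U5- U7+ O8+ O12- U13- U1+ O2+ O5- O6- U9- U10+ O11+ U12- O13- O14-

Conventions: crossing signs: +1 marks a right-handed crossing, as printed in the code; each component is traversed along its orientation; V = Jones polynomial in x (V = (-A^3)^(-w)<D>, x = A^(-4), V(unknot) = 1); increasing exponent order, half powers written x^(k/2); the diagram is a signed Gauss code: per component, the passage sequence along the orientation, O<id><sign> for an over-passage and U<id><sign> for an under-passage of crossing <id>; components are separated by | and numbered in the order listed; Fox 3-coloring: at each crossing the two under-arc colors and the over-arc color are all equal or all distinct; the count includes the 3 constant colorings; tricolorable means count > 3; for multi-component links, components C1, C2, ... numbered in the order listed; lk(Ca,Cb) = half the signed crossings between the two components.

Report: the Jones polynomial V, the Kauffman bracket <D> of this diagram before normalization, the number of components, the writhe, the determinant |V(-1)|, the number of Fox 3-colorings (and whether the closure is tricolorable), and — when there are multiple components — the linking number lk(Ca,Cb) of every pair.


Jones polynomial: V(x) = -x^-2 + 2x^-1 - 3 + 5x - 4x^2 + 5x^3 - 4x^4 + 2x^5 - x^6
<D> = -A^-18 + 2A^-14 - 4A^-10 + 5A^-6 - 4A^-2 + 5A^2 - 3A^6 + 2A^10 - A^14; writhe +2
components 1, writhe +2 (14 crossings)
3-colorings: 9 of 3^14, det 27 — tricolorable
note: V spans 8 powers of x: at least 8 crossings in any diagram


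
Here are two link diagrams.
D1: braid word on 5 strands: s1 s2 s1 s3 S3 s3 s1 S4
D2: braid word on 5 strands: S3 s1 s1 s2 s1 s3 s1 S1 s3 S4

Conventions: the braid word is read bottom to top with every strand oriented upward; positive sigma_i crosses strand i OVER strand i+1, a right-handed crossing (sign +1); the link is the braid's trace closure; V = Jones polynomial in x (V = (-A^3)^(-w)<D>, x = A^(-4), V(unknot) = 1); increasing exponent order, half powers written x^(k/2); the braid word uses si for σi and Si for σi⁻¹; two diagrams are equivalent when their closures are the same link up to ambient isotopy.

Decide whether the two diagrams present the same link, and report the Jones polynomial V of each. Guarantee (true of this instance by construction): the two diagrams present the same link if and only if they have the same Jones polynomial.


same link: yes
V(D1) = x + x^3 - x^4  [8 crossings, <D> = -A^-4 + 1 + A^8, w = +4]
D2 (bracket -A^-4 + 1 + A^8; 10 crossings at w = +4): V = x + x^3 - x^4
note: from 8 to 10 crossings by R-moves: one link, two diagrams


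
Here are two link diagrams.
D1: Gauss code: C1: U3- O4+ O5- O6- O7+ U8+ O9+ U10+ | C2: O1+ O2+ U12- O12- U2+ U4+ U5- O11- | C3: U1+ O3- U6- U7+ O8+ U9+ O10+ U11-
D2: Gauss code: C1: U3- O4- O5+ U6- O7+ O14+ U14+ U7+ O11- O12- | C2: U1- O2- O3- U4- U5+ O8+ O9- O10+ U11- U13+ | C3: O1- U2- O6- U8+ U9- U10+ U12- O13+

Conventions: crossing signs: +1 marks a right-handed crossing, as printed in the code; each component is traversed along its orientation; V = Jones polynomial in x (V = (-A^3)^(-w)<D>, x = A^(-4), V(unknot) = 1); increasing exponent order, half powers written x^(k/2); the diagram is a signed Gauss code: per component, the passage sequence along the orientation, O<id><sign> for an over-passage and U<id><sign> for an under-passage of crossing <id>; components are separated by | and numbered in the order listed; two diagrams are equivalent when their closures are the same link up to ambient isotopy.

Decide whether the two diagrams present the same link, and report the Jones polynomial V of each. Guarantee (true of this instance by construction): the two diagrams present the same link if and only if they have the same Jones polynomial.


same link: no
V(D1) = 1 + x + x^2 + x^3  [12 crossings, <D> = A^-6 + A^-2 + A^2 + A^6, w = +2]
D2 (bracket A^-2 + 2A^6 + A^14; 14 crossings at w = -2): V = x^-5 + 2x^-3 + x^-1
note: 2 values of V(x) split the 2 diagrams


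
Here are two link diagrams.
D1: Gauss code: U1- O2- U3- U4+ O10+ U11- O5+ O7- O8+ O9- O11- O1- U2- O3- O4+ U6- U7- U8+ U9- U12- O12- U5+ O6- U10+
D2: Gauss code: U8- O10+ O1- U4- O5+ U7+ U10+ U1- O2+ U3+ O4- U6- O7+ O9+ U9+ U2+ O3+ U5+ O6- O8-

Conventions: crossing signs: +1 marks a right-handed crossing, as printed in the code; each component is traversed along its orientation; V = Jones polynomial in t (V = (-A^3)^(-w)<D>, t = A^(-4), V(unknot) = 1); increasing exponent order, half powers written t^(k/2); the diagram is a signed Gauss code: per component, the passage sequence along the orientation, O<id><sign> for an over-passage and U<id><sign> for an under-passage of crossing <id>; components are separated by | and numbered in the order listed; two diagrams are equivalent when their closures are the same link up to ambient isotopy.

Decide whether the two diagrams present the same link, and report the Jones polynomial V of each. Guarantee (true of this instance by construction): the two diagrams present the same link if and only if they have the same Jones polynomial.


same link: no
V(D1) = 1  [12 crossings, <D> = A^-12, w = -4]
V(D2) = t^-1 - 1 + 2t - 2t^2 + 2t^3 - 2t^4 + t^5  [10 crossings, <D> = A^-14 - 2A^-10 + 2A^-6 - 2A^-2 + 2A^2 - A^6 + A^10, w = +2]
insight: 2 values of V(t) split the 2 diagrams


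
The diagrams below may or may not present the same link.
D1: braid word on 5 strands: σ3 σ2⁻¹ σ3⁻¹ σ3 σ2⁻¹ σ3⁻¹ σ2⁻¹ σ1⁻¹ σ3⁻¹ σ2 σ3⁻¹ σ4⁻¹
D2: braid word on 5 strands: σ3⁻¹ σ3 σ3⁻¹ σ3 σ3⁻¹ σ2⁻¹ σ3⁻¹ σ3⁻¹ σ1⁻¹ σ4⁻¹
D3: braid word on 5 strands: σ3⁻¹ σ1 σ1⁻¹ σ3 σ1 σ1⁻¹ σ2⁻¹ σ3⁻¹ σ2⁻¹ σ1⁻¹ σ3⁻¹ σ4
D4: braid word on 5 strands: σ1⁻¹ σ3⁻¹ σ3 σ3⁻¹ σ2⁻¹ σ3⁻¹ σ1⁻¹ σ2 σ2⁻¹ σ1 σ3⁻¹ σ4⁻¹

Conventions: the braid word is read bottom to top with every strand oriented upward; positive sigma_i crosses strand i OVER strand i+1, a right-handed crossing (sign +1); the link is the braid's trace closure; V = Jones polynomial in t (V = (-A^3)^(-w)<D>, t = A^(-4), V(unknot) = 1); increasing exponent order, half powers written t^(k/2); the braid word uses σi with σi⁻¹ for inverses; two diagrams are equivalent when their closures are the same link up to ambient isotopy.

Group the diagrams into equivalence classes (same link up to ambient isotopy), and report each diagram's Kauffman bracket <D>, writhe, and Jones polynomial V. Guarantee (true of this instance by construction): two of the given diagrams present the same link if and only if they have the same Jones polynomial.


equivalence classes: {D1, D2, D3, D4}
D1 (bracket A^-14 + A^-6 - A^-2; 12 crossings at w = -6): V = -t^-4 + t^-3 + t^-1
D2 (bracket A^-14 + A^-6 - A^-2; 10 crossings at w = -6): V = -t^-4 + t^-3 + t^-1
V(D3) = -t^-4 + t^-3 + t^-1  [12 crossings, <D> = A^-8 + 1 - A^4, w = -4]
D4 (bracket A^-14 + A^-6 - A^-2; 12 crossings at w = -6): V = -t^-4 + t^-3 + t^-1
observation: all 4 diagrams share one V(t), hence one class


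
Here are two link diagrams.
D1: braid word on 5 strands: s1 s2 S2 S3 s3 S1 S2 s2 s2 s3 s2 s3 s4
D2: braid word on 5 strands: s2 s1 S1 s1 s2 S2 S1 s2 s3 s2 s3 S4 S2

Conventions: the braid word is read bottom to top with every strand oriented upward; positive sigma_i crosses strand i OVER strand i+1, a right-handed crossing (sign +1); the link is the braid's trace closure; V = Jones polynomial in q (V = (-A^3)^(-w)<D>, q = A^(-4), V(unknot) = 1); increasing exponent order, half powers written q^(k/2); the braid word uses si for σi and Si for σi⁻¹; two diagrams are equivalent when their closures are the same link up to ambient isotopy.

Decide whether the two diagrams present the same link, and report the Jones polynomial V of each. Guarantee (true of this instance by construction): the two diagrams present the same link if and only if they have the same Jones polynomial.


same link: yes
V(D1) = -q^(1/2) - q^(3/2) - q^(5/2) + q^(9/2)  [13 crossings, <D> = -A^-3 + A^5 + A^9 + A^13, w = +5]
D2 (bracket -A^-9 + A^-1 + A^3 + A^7; 13 crossings at w = +3): V = -q^(1/2) - q^(3/2) - q^(5/2) + q^(9/2)
note: Markov moves rewrite D1 (13 crossings) into D2 (13)


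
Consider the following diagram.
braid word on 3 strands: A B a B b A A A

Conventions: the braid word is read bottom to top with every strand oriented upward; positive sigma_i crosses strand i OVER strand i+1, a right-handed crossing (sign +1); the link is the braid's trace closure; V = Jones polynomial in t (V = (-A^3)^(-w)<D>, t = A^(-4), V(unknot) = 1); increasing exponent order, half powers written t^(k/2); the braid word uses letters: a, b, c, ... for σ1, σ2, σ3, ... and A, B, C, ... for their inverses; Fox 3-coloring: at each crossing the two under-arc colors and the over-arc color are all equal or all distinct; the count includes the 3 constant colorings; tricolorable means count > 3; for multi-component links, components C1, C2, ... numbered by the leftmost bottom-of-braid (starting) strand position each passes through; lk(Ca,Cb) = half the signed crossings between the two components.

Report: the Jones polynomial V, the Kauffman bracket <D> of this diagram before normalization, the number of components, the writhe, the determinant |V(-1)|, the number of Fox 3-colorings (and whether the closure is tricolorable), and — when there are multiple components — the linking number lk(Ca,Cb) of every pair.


V = -t^-4 + t^-3 + t^-1
<D> = A^-8 + 1 - A^4 (w = -4)
1 component over 8 crossings, w = -4
9 Fox colorings among 3^8, |V(-1)| = 3: tricolorable
why: det 3 = |V(-1)|; divisible by 3, so tricolorable


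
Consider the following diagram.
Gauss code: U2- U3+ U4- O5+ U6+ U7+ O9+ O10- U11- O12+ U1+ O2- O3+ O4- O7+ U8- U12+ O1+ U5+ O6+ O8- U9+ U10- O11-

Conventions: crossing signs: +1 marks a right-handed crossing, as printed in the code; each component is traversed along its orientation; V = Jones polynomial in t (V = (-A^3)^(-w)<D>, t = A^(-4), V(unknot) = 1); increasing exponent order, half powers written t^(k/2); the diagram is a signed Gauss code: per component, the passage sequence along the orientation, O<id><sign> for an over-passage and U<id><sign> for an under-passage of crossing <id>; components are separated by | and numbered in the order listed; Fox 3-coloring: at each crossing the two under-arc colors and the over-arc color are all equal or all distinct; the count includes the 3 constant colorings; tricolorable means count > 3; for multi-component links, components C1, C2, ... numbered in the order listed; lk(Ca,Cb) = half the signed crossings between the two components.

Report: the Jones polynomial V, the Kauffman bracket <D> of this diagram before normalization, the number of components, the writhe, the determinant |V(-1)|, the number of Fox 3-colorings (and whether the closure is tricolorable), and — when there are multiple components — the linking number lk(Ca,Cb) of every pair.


Jones polynomial: V(t) = t^-1 - 1 + 2t - 2t^2 + 2t^3 - 2t^4 + t^5
<D> = A^-14 - 2A^-10 + 2A^-6 - 2A^-2 + 2A^2 - A^6 + A^10; writhe +2
components 1, writhe +2 (12 crossings)
3-colorings: 3 of 3^12, det 11 — not tricolorable
note: V spans 6 powers of t: at least 6 crossings in any diagram


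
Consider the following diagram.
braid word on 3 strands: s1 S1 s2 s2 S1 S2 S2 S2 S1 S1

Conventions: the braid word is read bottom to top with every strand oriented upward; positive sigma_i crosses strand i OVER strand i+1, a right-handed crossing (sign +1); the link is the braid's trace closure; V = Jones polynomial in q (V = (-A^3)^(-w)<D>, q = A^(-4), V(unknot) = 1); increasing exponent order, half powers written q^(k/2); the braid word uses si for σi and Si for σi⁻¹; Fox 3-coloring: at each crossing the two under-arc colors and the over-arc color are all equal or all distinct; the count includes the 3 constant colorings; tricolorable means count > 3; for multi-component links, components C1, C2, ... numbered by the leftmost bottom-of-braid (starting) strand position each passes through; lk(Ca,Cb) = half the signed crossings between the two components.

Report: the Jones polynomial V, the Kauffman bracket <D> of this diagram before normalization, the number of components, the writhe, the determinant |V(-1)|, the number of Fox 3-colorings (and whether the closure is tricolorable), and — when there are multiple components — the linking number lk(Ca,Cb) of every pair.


Jones polynomial: V(q) = q^-7 - 2q^-6 + 2q^-5 - 3q^-4 + 3q^-3 - 2q^-2 + 2q^-1
<D> = 2A^-8 - 2A^-4 + 3 - 3A^4 + 2A^8 - 2A^12 + A^16; writhe -4
components 1, writhe -4 (10 crossings)
3-colorings: 9 of 3^10, det 15 — tricolorable
note: w = -4 shifts under R1 moves; the (-A^3)^(4) factor cancels that in V


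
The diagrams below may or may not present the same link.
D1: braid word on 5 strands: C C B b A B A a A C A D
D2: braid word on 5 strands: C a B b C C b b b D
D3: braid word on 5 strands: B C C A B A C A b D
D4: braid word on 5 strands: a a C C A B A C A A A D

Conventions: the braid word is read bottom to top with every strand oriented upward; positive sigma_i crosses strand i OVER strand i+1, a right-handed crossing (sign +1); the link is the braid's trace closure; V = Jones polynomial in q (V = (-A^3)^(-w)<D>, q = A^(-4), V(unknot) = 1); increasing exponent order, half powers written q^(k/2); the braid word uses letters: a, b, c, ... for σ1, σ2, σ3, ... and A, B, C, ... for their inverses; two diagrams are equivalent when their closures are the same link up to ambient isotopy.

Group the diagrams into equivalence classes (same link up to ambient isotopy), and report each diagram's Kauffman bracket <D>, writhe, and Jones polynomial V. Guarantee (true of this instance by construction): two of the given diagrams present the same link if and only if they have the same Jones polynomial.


equivalence classes: {D1, D3, D4} | {D2}
D1 (bracket A^-16 + 2A^-8 - 2A^-4 + 1 - 2A^4 + A^8; 12 crossings at w = -8): V = q^-8 - 2q^-7 + q^-6 - 2q^-5 + 2q^-4 + q^-2
D2 (bracket -A^-12 + A^-8 - A^-4 + 3 - A^4 + A^8 - A^12; 10 crossings at w = 0): V = -q^-3 + q^-2 - q^-1 + 3 - q + q^2 - q^3
V(D3) = q^-8 - 2q^-7 + q^-6 - 2q^-5 + 2q^-4 + q^-2  [10 crossings, <D> = A^-16 + 2A^-8 - 2A^-4 + 1 - 2A^4 + A^8, w = -8]
V(D4) = q^-8 - 2q^-7 + q^-6 - 2q^-5 + 2q^-4 + q^-2  (w -8, c 12, <D> = A^-16 + 2A^-8 - 2A^-4 + 1 - 2A^4 + A^8)
key observation: 2 values of V(q) split the 4 diagrams


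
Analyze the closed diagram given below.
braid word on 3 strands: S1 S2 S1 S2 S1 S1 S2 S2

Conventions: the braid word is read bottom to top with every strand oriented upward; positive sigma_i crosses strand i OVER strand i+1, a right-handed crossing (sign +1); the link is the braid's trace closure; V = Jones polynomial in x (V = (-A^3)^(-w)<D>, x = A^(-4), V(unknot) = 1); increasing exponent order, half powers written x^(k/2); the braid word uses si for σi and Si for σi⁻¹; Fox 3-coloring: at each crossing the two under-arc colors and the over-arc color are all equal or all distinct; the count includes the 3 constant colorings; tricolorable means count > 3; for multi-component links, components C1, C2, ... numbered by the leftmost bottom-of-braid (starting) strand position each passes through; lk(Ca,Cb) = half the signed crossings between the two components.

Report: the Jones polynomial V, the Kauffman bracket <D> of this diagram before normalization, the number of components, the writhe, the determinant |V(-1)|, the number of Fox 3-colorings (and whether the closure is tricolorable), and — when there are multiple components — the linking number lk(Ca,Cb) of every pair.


V(x) = -x^-8 + x^-5 + x^-3
bracket: A^-12 + A^-4 - A^8, w = -8
1 component, writhe -8, over 8 crossings
det 3, colorings 9 of 3^8 — tricolorable
observation: det 3 = |V(-1)|; divisible by 3, so tricolorable


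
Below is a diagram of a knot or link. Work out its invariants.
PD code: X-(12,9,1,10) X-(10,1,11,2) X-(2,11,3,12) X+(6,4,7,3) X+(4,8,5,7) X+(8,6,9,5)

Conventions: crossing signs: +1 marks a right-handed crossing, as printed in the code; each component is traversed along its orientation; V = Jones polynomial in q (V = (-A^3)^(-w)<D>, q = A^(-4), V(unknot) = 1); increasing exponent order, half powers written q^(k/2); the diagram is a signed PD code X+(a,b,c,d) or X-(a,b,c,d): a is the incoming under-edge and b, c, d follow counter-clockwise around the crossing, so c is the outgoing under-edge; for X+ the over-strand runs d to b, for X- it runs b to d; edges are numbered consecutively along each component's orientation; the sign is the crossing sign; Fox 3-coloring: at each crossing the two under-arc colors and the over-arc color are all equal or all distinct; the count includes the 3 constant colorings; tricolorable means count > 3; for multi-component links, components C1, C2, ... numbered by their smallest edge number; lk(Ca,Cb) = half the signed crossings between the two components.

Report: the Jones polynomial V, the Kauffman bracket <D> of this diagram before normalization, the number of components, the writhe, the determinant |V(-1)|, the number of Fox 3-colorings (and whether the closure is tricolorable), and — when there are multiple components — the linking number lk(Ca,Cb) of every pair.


Jones polynomial: V(q) = -q^-3 + q^-2 - q^-1 + 3 - q + q^2 - q^3
<D> = -A^-12 + A^-8 - A^-4 + 3 - A^4 + A^8 - A^12; writhe 0
components 1, writhe 0 (6 crossings)
3-colorings: 27 of 3^6, det 9 — tricolorable
note: V spans 6 powers of q: at least 6 crossings in any diagram


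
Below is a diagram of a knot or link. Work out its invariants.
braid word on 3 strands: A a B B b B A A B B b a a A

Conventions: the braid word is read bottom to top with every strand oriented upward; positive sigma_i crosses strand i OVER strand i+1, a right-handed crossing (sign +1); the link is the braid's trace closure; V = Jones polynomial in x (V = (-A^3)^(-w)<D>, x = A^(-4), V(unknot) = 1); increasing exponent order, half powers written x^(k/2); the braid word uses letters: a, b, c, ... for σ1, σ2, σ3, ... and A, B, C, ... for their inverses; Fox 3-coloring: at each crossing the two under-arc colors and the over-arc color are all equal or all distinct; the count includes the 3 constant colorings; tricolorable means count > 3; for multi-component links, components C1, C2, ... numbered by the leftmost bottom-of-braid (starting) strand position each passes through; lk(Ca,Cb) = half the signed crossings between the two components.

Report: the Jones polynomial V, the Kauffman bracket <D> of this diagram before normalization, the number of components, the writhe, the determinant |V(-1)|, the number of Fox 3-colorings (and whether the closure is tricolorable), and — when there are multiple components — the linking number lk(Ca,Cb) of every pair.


V = -x^-6 + x^-5 - x^-4 + 2x^-3 - x^-2 + x^-1
<D> = A^-8 - A^-4 + 2 - A^4 + A^8 - A^12 (w = -4)
1 component over 14 crossings, w = -4
3 Fox colorings among 3^14, |V(-1)| = 7: not tricolorable
why: |V(-1)| = 7: so not tricolorable, since 3 does not divide 7


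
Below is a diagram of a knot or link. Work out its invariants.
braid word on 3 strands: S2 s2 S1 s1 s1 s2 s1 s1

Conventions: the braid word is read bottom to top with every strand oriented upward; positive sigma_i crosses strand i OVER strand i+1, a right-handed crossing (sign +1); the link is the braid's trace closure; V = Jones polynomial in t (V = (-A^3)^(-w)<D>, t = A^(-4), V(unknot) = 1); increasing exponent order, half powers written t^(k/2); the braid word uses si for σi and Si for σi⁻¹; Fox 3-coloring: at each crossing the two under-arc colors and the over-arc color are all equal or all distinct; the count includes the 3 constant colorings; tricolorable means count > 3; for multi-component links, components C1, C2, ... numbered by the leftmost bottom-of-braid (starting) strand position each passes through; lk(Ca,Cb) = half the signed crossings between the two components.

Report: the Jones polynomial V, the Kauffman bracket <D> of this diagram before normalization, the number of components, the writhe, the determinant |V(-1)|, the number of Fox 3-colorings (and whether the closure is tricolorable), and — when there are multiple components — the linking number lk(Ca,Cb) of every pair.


V = t + t^3 - t^4
<D> = -A^-4 + 1 + A^8 (w = +4)
1 component over 8 crossings, w = +4
9 Fox colorings among 3^8, |V(-1)| = 3: tricolorable
why: det 3 = |V(-1)|; divisible by 3, so tricolorable


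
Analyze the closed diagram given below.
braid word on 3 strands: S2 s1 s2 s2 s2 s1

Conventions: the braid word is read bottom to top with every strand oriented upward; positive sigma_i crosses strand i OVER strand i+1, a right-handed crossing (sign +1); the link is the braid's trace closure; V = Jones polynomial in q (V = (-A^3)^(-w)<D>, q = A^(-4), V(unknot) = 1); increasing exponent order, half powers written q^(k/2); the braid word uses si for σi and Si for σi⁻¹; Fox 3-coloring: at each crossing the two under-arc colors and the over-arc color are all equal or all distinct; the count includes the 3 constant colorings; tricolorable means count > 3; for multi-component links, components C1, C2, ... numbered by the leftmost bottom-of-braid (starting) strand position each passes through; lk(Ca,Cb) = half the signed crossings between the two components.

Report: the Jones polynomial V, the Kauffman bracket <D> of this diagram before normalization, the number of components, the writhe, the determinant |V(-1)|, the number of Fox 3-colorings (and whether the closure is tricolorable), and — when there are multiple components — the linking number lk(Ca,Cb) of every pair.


V = q - q^2 + 2q^3 - q^4 + q^5 - q^6
<D> = -A^-12 + A^-8 - A^-4 + 2 - A^4 + A^8 (w = +4)
1 component over 6 crossings, w = +4
3 Fox colorings among 3^6, |V(-1)| = 7: not tricolorable
why: w = +4 (over 6 crossings) is diagram-only; (-A^3)^(-4) removes it from V


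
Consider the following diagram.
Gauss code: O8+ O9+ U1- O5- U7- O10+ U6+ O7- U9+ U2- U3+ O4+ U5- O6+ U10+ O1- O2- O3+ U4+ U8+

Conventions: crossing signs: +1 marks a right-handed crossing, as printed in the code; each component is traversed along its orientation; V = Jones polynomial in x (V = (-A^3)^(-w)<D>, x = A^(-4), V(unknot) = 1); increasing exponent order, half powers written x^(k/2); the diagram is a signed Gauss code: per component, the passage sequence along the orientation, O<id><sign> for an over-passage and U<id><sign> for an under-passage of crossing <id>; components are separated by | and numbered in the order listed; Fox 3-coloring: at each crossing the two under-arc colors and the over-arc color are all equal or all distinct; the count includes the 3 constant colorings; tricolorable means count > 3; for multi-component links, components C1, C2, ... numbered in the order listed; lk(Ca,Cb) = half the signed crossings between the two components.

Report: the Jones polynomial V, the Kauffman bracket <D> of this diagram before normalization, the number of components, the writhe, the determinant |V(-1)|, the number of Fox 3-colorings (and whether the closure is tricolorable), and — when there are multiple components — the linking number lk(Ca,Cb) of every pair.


V = -x^-3 + 3x^-2 - 3x^-1 + 4 - 4x + 3x^2 - 2x^3 + x^4
<D> = A^-10 - 2A^-6 + 3A^-2 - 4A^2 + 4A^6 - 3A^10 + 3A^14 - A^18 (w = +2)
1 component over 10 crossings, w = +2
9 Fox colorings among 3^10, |V(-1)| = 21: tricolorable
why: |V(-1)| = 21: so tricolorable, since 3 divides 21


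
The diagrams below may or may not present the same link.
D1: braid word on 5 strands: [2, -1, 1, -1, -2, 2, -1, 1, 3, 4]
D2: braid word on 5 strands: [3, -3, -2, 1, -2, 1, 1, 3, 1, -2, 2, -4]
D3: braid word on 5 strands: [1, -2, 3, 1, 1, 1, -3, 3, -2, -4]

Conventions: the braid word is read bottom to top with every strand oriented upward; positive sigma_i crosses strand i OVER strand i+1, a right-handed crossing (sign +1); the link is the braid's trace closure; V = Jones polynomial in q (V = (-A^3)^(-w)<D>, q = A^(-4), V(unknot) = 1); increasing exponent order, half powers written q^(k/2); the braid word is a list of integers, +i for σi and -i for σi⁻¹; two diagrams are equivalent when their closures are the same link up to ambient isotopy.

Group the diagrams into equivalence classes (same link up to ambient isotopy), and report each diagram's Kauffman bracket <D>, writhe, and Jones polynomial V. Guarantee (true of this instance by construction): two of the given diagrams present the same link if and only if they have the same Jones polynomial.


classes: {D1} | {D2, D3}
V(D1) = 1  [10 crossings, <D> = A^6, w = +2]
V(D2) = q^-1 - 1 + 2q - 2q^2 + 2q^3 - 2q^4 + q^5  (w +2, c 12, <D> = A^-14 - 2A^-10 + 2A^-6 - 2A^-2 + 2A^2 - A^6 + A^10)
V(D3) = q^-1 - 1 + 2q - 2q^2 + 2q^3 - 2q^4 + q^5  [10 crossings, <D> = A^-14 - 2A^-10 + 2A^-6 - 2A^-2 + 2A^2 - A^6 + A^10, w = +2]
note: 2 classes among 3 diagrams; unequal V(q) rules out equality
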